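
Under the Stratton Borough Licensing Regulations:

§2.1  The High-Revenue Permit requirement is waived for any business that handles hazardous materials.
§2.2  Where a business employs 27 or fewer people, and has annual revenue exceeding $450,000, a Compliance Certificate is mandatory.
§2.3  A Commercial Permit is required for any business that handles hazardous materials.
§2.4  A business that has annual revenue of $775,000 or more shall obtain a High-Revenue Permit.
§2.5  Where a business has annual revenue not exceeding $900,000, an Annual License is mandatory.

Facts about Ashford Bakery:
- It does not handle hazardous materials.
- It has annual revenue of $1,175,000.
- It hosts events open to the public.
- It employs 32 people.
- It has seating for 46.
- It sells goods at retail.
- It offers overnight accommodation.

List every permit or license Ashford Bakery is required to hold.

§2.1 does not handle hazardous materials → High-Revenue Permit exemption does not apply.
§2.2 employees 32 > 27; revenue $1,175,000 > $450,000 → Compliance Certificate not required.
§2.3 does not handle hazardous materials → Commercial Permit not required.
§2.4 revenue $1,175,000 ≥ $775,000 → High-Revenue Permit required.
§2.5 revenue $1,175,000 > $900,000 → Annual License not required.

High-Revenue Permit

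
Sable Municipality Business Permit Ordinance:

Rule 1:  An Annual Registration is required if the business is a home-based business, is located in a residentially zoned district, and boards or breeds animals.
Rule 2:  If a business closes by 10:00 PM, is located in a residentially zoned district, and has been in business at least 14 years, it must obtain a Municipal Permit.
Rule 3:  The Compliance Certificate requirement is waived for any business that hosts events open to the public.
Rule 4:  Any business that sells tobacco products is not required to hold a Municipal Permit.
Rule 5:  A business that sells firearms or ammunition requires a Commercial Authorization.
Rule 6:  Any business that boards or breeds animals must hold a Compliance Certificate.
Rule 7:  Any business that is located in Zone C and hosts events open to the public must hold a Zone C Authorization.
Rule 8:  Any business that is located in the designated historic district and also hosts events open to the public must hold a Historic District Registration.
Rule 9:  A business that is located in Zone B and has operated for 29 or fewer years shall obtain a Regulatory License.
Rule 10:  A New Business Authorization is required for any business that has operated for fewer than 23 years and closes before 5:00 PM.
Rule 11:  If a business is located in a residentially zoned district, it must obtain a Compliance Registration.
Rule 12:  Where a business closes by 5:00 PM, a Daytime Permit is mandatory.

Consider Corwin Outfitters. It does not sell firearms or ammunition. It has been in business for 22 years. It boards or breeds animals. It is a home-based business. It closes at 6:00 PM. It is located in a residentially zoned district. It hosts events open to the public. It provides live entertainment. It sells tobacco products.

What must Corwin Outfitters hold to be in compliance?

Annual Registration, Compliance Registration

Rule 1: is a home-based business; is located in a residentially zoned district; boards or breeds animals → Annual Registration required.
Rule 2: closes 6:00 PM, at/before 10:00 PM; is located in a residentially zoned district; years in business 22 ≥ 14 → Municipal Permit required.
Rule 3: hosts events open to the public → exempt from Compliance Certificate.
Rule 4: sells tobacco products → exempt from Municipal Permit.
Rule 5: does not sell firearms or ammunition → Commercial Authorization not required.
Rule 6: boards or breeds animals → Compliance Certificate required.
Rule 7: is located in a residentially zoned district (not: is located in Zone C); hosts events open to the public → Zone C Authorization not required.
Rule 8: is located in a residentially zoned district (not: is located in the designated historic district); hosts events open to the public → Historic District Registration not required.
Rule 9: is located in a residentially zoned district (not: is located in Zone B); years in business 22 ≤ 29 → Regulatory License not required.
Rule 10: years in business 22 < 23; closes 6:00 PM, after 5:00 PM → New Business Authorization not required.
Rule 11: is located in a residentially zoned district → Compliance Registration required.
Rule 12: closes 6:00 PM, after 5:00 PM → Daytime Permit not required.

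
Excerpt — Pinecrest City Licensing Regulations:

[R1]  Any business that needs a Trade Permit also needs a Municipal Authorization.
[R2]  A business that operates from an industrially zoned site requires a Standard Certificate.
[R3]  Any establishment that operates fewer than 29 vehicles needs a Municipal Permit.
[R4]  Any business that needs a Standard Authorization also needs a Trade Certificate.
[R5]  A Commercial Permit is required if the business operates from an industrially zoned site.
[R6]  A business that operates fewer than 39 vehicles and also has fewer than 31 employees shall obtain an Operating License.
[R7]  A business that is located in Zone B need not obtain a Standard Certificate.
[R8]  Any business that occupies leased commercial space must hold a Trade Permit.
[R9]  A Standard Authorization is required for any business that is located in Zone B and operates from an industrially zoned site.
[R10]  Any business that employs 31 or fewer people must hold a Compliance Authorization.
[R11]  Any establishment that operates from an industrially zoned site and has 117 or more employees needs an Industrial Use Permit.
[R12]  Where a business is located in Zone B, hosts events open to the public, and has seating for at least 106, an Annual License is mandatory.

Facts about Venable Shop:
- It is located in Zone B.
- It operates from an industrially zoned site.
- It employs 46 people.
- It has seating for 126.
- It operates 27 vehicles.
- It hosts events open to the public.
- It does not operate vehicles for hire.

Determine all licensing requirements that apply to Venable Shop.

[R1] Trade Permit is not required → no effect.
[R2] operates from an industrially zoned site → Standard Certificate required.
[R3] vehicles 27 < 29 → Municipal Permit required.
[R4] Standard Authorization is required → Trade Certificate also required.
[R5] operates from an industrially zoned site → Commercial Permit required.
[R6] vehicles 27 < 39; employees 46 ≥ 31 → Operating License not required.
[R7] is located in Zone B → exempt from Standard Certificate.
[R8] operates from an industrially zoned site (not: occupies leased commercial space) → Trade Permit not required.
[R9] is located in Zone B; operates from an industrially zoned site → Standard Authorization required.
[R10] employees 46 > 31 → Compliance Authorization not required.
[R11] operates from an industrially zoned site; employees 46 < 117 → Industrial Use Permit not required.
[R12] is located in Zone B; hosts events open to the public; seating 126 ≥ 106 → Annual License required.

Annual License, Commercial Permit, Municipal Permit, Standard Authorization, Trade Certificate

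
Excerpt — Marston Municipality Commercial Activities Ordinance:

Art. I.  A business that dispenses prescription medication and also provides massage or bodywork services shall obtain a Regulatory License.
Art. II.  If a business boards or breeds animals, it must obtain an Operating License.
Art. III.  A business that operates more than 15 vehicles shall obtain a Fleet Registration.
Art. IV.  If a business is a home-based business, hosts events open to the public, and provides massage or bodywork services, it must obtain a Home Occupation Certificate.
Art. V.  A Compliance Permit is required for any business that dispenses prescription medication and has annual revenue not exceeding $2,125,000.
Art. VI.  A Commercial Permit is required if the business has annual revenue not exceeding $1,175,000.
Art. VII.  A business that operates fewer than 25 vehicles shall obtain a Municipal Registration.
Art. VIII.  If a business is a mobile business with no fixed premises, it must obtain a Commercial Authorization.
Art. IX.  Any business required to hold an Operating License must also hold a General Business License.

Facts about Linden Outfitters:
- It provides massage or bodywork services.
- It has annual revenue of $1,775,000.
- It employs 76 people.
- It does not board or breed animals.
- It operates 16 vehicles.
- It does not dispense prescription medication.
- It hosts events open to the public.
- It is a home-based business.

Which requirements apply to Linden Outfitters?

Fleet Registration, Home Occupation Certificate, Municipal Registration

Art. I. does not dispense prescription medication; provides massage or bodywork services → Regulatory License not required.
Art. II. does not board or breed animals → Operating License not required.
Art. III. vehicles 16 > 15 → Fleet Registration required.
Art. IV. is a home-based business; hosts events open to the public; provides massage or bodywork services → Home Occupation Certificate required.
Art. V. does not dispense prescription medication; revenue $1,775,000 ≤ $2,125,000 → Compliance Permit not required.
Art. VI. revenue $1,775,000 > $1,175,000 → Commercial Permit not required.
Art. VII. vehicles 16 < 25 → Municipal Registration required.
Art. VIII. is a home-based business (not: is a mobile business with no fixed premises) → Commercial Authorization not required.
Art. IX. Operating License is not required → no effect.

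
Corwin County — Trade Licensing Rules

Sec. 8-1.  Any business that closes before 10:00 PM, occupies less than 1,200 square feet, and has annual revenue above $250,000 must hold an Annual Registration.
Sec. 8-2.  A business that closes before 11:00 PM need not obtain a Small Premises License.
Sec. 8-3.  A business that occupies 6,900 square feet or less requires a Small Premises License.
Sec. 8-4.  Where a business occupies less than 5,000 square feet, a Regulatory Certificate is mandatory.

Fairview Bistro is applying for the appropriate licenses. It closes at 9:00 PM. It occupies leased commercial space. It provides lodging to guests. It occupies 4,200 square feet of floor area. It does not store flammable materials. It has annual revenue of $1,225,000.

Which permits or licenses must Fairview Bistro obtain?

Regulatory Certificate

Sec. 8-1. closes 9:00 PM, at/before 10:00 PM; floor area 4,200 square feet ≥ 1,200 square feet; revenue $1,225,000 > $250,000 → Annual Registration not required.
Sec. 8-2. closes 9:00 PM, at/before 11:00 PM → exempt from Small Premises License.
Sec. 8-3. floor area 4,200 square feet ≤ 6,900 square feet → Small Premises License required.
Sec. 8-4. floor area 4,200 square feet < 5,000 square feet → Regulatory Certificate required.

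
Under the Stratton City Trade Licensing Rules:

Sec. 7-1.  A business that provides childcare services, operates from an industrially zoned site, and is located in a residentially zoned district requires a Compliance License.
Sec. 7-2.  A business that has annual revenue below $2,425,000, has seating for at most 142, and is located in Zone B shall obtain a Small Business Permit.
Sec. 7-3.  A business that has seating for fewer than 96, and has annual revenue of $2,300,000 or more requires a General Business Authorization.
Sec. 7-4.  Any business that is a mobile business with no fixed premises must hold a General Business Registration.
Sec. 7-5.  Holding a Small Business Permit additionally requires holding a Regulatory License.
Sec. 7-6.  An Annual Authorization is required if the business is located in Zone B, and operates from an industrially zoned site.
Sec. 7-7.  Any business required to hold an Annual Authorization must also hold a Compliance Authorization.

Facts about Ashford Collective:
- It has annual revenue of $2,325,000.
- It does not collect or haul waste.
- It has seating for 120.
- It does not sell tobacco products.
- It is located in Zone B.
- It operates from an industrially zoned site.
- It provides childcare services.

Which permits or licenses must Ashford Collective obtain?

Annual Authorization, Compliance Authorization, Regulatory License, Small Business Permit

Sec. 7-1. provides childcare services; operates from an industrially zoned site; is located in Zone B (not: is located in a residentially zoned district) → Compliance License not required.
Sec. 7-2. revenue $2,325,000 < $2,425,000; seating 120 ≤ 142; is located in Zone B → Small Business Permit required.
Sec. 7-3. seating 120 ≥ 96; revenue $2,325,000 ≥ $2,300,000 → General Business Authorization not required.
Sec. 7-4. operates from an industrially zoned site (not: is a mobile business with no fixed premises) → General Business Registration not required.
Sec. 7-5. Small Business Permit is required → Regulatory License also required.
Sec. 7-6. is located in Zone B; operates from an industrially zoned site → Annual Authorization required.
Sec. 7-7. Annual Authorization is required → Compliance Authorization also required.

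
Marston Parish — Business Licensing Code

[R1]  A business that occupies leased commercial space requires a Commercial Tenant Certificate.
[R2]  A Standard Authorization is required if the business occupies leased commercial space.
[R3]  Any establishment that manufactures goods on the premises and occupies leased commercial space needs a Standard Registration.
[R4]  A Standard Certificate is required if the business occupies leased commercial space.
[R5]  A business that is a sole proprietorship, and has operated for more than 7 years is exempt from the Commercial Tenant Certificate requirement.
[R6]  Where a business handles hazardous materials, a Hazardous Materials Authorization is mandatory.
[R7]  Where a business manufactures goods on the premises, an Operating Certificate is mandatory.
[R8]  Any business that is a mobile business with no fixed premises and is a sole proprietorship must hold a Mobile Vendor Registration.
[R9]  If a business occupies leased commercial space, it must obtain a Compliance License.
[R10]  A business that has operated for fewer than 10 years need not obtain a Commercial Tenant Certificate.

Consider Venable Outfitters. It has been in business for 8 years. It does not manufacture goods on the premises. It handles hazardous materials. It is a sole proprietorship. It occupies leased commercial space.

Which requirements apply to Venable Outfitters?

Compliance License, Hazardous Materials Authorization, Standard Authorization, Standard Certificate

[R1] occupies leased commercial space → Commercial Tenant Certificate required.
[R2] occupies leased commercial space → Standard Authorization required.
[R3] does not manufacture goods on the premises; occupies leased commercial space → Standard Registration not required.
[R4] occupies leased commercial space → Standard Certificate required.
[R5] is a sole proprietorship; years in business 8 > 7 → exempt from Commercial Tenant Certificate.
[R6] handles hazardous materials → Hazardous Materials Authorization required.
[R7] does not manufacture goods on the premises → Operating Certificate not required.
[R8] occupies leased commercial space (not: is a mobile business with no fixed premises); is a sole proprietorship → Mobile Vendor Registration not required.
[R9] occupies leased commercial space → Compliance License required.
[R10] years in business 8 < 10 → exempt from Commercial Tenant Certificate.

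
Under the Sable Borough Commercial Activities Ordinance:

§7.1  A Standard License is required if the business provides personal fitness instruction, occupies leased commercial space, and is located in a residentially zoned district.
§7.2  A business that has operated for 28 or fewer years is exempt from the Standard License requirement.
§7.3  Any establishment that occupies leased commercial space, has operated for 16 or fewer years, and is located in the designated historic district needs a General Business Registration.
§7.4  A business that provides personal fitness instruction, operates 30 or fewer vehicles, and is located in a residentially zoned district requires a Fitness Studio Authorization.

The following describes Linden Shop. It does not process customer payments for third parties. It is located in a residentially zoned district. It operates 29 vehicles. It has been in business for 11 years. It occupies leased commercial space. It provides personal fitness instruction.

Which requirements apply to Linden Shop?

§7.1 provides personal fitness instruction; occupies leased commercial space; is located in a residentially zoned district → Standard License required.
§7.2 years in business 11 ≤ 28 → exempt from Standard License.
§7.3 occupies leased commercial space; years in business 11 ≤ 16; is located in a residentially zoned district (not: is located in the designated historic district) → General Business Registration not required.
§7.4 provides personal fitness instruction; vehicles 29 ≤ 30; is located in a residentially zoned district → Fitness Studio Authorization required.

Fitness Studio Authorization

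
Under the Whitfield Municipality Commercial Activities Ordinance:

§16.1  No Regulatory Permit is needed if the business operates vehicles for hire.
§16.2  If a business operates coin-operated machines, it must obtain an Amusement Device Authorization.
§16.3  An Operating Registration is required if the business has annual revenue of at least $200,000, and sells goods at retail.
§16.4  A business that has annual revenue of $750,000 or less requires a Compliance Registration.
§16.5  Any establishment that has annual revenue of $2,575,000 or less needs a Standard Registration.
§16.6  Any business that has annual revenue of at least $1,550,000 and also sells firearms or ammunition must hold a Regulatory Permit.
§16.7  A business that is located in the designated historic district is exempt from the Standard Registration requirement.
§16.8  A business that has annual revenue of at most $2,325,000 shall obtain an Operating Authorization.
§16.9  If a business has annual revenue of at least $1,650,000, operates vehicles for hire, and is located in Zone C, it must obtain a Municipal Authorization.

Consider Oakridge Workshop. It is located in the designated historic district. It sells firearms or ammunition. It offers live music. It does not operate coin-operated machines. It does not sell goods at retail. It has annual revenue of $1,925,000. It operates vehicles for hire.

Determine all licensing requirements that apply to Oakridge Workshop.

Operating Authorization

§16.1 operates vehicles for hire → exempt from Regulatory Permit.
§16.2 does not operate coin-operated machines → Amusement Device Authorization not required.
§16.3 revenue $1,925,000 ≥ $200,000; does not sell goods at retail → Operating Registration not required.
§16.4 revenue $1,925,000 > $750,000 → Compliance Registration not required.
§16.5 revenue $1,925,000 ≤ $2,575,000 → Standard Registration required.
§16.6 revenue $1,925,000 ≥ $1,550,000; sells firearms or ammunition → Regulatory Permit required.
§16.7 is located in the designated historic district → exempt from Standard Registration.
§16.8 revenue $1,925,000 ≤ $2,325,000 → Operating Authorization required.
§16.9 revenue $1,925,000 ≥ $1,650,000; operates vehicles for hire; is located in the designated historic district (not: is located in Zone C) → Municipal Authorization not required.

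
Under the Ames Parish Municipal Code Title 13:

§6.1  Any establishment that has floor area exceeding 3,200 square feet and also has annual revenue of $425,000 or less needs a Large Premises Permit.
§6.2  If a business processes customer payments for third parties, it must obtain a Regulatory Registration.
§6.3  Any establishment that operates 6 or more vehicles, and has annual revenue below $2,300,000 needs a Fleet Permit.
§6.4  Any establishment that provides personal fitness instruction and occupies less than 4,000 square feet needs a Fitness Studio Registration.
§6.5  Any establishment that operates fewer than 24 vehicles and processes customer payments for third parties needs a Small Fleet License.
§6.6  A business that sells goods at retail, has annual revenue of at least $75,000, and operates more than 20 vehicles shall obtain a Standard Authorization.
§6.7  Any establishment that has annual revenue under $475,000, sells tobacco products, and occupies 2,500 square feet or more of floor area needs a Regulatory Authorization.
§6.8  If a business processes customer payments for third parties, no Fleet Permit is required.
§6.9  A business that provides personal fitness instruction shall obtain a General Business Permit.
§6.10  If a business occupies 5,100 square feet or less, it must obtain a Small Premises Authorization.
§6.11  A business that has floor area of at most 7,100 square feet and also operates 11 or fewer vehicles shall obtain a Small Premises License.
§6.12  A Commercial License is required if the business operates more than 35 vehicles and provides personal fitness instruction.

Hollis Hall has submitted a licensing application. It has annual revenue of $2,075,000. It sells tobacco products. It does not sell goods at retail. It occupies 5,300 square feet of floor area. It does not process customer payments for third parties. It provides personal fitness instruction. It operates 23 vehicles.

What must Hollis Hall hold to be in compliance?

Fleet Permit, General Business Permit

§6.1 floor area 5,300 square feet > 3,200 square feet; revenue $2,075,000 > $425,000 → Large Premises Permit not required.
§6.2 does not process customer payments for third parties → Regulatory Registration not required.
§6.3 vehicles 23 ≥ 6; revenue $2,075,000 < $2,300,000 → Fleet Permit required.
§6.4 provides personal fitness instruction; floor area 5,300 square feet ≥ 4,000 square feet → Fitness Studio Registration not required.
§6.5 vehicles 23 < 24; does not process customer payments for third parties → Small Fleet License not required.
§6.6 does not sell goods at retail; revenue $2,075,000 ≥ $75,000; vehicles 23 > 20 → Standard Authorization not required.
§6.7 revenue $2,075,000 ≥ $475,000; sells tobacco products; floor area 5,300 square feet ≥ 2,500 square feet → Regulatory Authorization not required.
§6.8 does not process customer payments for third parties → Fleet Permit exemption does not apply.
§6.9 provides personal fitness instruction → General Business Permit required.
§6.10 floor area 5,300 square feet > 5,100 square feet → Small Premises Authorization not required.
§6.11 floor area 5,300 square feet ≤ 7,100 square feet; vehicles 23 > 11 → Small Premises License not required.
§6.12 vehicles 23 ≤ 35; provides personal fitness instruction → Commercial License not required.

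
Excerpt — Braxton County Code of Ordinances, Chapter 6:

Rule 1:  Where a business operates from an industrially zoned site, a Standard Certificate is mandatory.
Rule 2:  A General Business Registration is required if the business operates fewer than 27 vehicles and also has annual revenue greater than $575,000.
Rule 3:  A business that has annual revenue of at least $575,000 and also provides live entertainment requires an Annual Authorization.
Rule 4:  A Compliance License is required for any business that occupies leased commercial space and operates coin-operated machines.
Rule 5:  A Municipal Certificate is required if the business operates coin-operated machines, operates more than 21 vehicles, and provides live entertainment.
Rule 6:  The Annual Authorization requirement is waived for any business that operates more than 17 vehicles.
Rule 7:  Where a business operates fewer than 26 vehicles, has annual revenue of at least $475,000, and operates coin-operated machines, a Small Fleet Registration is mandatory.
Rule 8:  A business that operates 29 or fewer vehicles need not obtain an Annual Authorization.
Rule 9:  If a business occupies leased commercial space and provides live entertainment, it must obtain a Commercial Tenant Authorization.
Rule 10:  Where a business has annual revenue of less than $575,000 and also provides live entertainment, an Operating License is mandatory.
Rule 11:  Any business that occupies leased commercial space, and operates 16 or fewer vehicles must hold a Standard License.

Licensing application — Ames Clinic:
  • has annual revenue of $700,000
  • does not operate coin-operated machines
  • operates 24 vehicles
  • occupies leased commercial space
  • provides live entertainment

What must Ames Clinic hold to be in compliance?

Commercial Tenant Authorization, General Business Registration

Rule 1: occupies leased commercial space (not: operates from an industrially zoned site) → Standard Certificate not required.
Rule 2: vehicles 24 < 27; revenue $700,000 > $575,000 → General Business Registration required.
Rule 3: revenue $700,000 ≥ $575,000; provides live entertainment → Annual Authorization required.
Rule 4: occupies leased commercial space; does not operate coin-operated machines → Compliance License not required.
Rule 5: does not operate coin-operated machines; vehicles 24 > 21; provides live entertainment → Municipal Certificate not required.
Rule 6: vehicles 24 > 17 → exempt from Annual Authorization.
Rule 7: vehicles 24 < 26; revenue $700,000 ≥ $475,000; does not operate coin-operated machines → Small Fleet Registration not required.
Rule 8: vehicles 24 ≤ 29 → exempt from Annual Authorization.
Rule 9: occupies leased commercial space; provides live entertainment → Commercial Tenant Authorization required.
Rule 10: revenue $700,000 ≥ $575,000; provides live entertainment → Operating License not required.
Rule 11: occupies leased commercial space; vehicles 24 > 16 → Standard License not required.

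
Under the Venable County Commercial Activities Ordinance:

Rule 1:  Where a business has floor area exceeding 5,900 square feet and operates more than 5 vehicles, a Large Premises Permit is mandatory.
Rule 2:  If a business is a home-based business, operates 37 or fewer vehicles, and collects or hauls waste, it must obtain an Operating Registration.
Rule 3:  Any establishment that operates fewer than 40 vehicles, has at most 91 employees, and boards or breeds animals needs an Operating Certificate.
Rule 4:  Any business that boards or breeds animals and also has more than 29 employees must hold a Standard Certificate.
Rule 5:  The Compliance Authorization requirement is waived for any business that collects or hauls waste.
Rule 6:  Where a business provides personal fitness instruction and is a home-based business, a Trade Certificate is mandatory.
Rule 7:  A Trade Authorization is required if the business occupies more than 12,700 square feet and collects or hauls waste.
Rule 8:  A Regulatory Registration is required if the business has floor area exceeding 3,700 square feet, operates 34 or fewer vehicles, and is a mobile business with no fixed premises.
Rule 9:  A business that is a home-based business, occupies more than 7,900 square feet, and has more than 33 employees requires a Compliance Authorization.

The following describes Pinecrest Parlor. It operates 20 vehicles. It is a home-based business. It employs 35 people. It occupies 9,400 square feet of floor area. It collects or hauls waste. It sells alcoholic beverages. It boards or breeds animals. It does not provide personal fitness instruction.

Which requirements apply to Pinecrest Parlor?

Rule 1: floor area 9,400 square feet > 5,900 square feet; vehicles 20 > 5 → Large Premises Permit required.
Rule 2: is a home-based business; vehicles 20 ≤ 37; collects or hauls waste → Operating Registration required.
Rule 3: vehicles 20 < 40; employees 35 ≤ 91; boards or breeds animals → Operating Certificate required.
Rule 4: boards or breeds animals; employees 35 > 29 → Standard Certificate required.
Rule 5: collects or hauls waste → exempt from Compliance Authorization.
Rule 6: does not provide personal fitness instruction; is a home-based business → Trade Certificate not required.
Rule 7: floor area 9,400 square feet ≤ 12,700 square feet; collects or hauls waste → Trade Authorization not required.
Rule 8: floor area 9,400 square feet > 3,700 square feet; vehicles 20 ≤ 34; is a home-based business (not: is a mobile business with no fixed premises) → Regulatory Registration not required.
Rule 9: is a home-based business; floor area 9,400 square feet > 7,900 square feet; employees 35 > 33 → Compliance Authorization required.

Large Premises Permit, Operating Certificate, Operating Registration, Standard Certificate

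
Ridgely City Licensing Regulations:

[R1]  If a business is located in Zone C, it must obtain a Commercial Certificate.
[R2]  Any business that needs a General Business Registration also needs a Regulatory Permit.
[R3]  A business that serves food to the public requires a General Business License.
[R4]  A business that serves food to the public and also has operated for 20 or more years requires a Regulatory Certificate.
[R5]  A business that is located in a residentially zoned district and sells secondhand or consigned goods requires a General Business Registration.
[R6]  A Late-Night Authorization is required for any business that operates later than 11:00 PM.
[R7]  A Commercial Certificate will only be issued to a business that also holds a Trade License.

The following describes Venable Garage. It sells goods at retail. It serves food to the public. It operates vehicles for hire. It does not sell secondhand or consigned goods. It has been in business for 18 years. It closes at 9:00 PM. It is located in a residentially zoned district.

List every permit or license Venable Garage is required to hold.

[R1] is located in a residentially zoned district (not: is located in Zone C) → Commercial Certificate not required.
[R2] General Business Registration is not required → no effect.
[R3] serves food to the public → General Business License required.
[R4] serves food to the public; years in business 18 < 20 → Regulatory Certificate not required.
[R5] is located in a residentially zoned district; does not sell secondhand or consigned goods → General Business Registration not required.
[R6] closes 9:00 PM, at/before 11:00 PM → Late-Night Authorization not required.
[R7] Commercial Certificate is not required → no effect.

General Business License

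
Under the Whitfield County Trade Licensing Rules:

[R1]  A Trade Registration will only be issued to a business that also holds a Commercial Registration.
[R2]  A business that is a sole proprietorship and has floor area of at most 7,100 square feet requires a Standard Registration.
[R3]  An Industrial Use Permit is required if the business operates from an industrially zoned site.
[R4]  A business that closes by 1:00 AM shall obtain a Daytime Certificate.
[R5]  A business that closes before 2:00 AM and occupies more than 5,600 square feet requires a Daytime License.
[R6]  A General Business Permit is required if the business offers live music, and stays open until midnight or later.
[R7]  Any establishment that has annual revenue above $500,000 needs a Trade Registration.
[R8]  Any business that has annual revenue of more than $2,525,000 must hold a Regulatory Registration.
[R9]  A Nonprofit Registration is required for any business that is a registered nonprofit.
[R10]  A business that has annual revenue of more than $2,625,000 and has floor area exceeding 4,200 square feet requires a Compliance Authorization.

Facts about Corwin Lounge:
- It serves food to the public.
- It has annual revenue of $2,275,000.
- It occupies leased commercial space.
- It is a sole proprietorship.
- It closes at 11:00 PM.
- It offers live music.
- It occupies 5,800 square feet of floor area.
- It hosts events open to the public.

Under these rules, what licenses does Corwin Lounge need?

[R1] Trade Registration is required → Commercial Registration also required.
[R2] is a sole proprietorship; floor area 5,800 square feet ≤ 7,100 square feet → Standard Registration required.
[R3] occupies leased commercial space (not: operates from an industrially zoned site) → Industrial Use Permit not required.
[R4] closes 11:00 PM, at/before 1:00 AM → Daytime Certificate required.
[R5] closes 11:00 PM, at/before 2:00 AM; floor area 5,800 square feet > 5,600 square feet → Daytime License required.
[R6] offers live music; closes 11:00 PM, at/before midnight → General Business Permit not required.
[R7] revenue $2,275,000 > $500,000 → Trade Registration required.
[R8] revenue $2,275,000 ≤ $2,525,000 → Regulatory Registration not required.
[R9] is a sole proprietorship (not: is a registered nonprofit) → Nonprofit Registration not required.
[R10] revenue $2,275,000 ≤ $2,625,000; floor area 5,800 square feet > 4,200 square feet → Compliance Authorization not required.

Commercial Registration, Daytime Certificate, Daytime License, Standard Registration, Trade Registration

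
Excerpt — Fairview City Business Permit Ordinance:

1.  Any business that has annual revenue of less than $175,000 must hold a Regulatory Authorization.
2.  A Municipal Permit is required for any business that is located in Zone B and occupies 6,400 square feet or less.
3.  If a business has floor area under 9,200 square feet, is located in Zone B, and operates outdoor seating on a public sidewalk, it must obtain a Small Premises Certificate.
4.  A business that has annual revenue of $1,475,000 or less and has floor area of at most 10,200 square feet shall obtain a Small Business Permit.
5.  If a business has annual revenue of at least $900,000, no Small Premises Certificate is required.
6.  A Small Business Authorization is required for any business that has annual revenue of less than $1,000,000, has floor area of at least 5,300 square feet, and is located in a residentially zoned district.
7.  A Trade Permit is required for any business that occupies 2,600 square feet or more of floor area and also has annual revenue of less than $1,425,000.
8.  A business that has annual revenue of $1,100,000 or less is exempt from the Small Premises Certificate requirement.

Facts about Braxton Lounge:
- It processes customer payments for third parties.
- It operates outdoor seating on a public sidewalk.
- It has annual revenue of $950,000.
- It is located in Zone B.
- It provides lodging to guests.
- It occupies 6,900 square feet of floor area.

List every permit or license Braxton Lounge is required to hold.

1. revenue $950,000 ≥ $175,000 → Regulatory Authorization not required.
2. is located in Zone B; floor area 6,900 square feet > 6,400 square feet → Municipal Permit not required.
3. floor area 6,900 square feet < 9,200 square feet; is located in Zone B; operates outdoor seating on a public sidewalk → Small Premises Certificate required.
4. revenue $950,000 ≤ $1,475,000; floor area 6,900 square feet ≤ 10,200 square feet → Small Business Permit required.
5. revenue $950,000 ≥ $900,000 → exempt from Small Premises Certificate.
6. revenue $950,000 < $1,000,000; floor area 6,900 square feet ≥ 5,300 square feet; is located in Zone B (not: is located in a residentially zoned district) → Small Business Authorization not required.
7. floor area 6,900 square feet ≥ 2,600 square feet; revenue $950,000 < $1,425,000 → Trade Permit required.
8. revenue $950,000 ≤ $1,100,000 → exempt from Small Premises Certificate.

Small Business Permit, Trade Permit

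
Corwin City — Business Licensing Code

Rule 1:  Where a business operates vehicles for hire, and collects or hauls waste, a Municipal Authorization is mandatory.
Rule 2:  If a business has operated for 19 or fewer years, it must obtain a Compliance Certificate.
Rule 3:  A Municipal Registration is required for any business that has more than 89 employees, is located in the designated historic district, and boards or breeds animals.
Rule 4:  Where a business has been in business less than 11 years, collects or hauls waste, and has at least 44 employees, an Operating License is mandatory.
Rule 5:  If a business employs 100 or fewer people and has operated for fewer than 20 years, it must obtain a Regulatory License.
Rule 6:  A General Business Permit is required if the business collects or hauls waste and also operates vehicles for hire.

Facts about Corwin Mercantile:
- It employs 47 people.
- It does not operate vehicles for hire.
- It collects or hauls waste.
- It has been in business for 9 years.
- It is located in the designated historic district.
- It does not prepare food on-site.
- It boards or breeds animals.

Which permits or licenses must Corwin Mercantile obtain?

Rule 1: does not operate vehicles for hire; collects or hauls waste → Municipal Authorization not required.
Rule 2: years in business 9 ≤ 19 → Compliance Certificate required.
Rule 3: employees 47 ≤ 89; is located in the designated historic district; boards or breeds animals → Municipal Registration not required.
Rule 4: years in business 9 < 11; collects or hauls waste; employees 47 ≥ 44 → Operating License required.
Rule 5: employees 47 ≤ 100; years in business 9 < 20 → Regulatory License required.
Rule 6: collects or hauls waste; does not operate vehicles for hire → General Business Permit not required.

Compliance Certificate, Operating License, Regulatory License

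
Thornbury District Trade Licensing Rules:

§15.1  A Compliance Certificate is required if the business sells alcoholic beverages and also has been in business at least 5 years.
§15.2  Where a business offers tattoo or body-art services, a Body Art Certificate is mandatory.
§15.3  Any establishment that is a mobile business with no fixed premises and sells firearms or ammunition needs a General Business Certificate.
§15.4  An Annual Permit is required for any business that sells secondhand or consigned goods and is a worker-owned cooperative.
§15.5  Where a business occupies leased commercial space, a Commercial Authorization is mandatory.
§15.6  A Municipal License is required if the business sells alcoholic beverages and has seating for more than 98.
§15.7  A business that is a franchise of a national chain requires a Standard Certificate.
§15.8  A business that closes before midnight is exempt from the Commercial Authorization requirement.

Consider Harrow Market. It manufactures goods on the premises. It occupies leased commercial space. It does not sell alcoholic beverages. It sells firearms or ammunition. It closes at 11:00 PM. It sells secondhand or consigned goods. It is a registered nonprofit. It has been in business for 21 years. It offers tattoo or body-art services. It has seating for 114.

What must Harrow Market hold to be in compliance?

Body Art Certificate

§15.1 does not sell alcoholic beverages; years in business 21 ≥ 5 → Compliance Certificate not required.
§15.2 offers tattoo or body-art services → Body Art Certificate required.
§15.3 occupies leased commercial space (not: is a mobile business with no fixed premises); sells firearms or ammunition → General Business Certificate not required.
§15.4 sells secondhand or consigned goods; is a registered nonprofit (not: is a worker-owned cooperative) → Annual Permit not required.
§15.5 occupies leased commercial space → Commercial Authorization required.
§15.6 does not sell alcoholic beverages; seating 114 > 98 → Municipal License not required.
§15.7 is a registered nonprofit (not: is a franchise of a national chain) → Standard Certificate not required.
§15.8 closes 11:00 PM, at/before midnight → exempt from Commercial Authorization.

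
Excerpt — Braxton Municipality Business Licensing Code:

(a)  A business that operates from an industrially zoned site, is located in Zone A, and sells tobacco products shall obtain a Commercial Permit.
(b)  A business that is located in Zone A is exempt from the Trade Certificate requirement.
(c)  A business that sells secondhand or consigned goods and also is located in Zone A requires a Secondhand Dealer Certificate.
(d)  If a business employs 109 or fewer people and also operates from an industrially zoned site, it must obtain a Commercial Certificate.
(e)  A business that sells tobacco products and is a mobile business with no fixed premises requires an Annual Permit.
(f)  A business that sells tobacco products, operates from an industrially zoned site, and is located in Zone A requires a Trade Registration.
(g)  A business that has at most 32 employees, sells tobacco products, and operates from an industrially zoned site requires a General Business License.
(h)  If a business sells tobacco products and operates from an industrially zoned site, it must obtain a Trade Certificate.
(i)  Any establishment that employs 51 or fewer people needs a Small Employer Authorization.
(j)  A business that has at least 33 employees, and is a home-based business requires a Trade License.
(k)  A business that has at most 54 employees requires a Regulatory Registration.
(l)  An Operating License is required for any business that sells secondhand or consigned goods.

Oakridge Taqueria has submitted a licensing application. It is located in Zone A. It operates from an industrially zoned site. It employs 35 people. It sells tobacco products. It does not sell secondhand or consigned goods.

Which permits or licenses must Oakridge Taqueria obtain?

(a) operates from an industrially zoned site; is located in Zone A; sells tobacco products → Commercial Permit required.
(b) is located in Zone A → exempt from Trade Certificate.
(c) does not sell secondhand or consigned goods; is located in Zone A → Secondhand Dealer Certificate not required.
(d) employees 35 ≤ 109; operates from an industrially zoned site → Commercial Certificate required.
(e) sells tobacco products; operates from an industrially zoned site (not: is a mobile business with no fixed premises) → Annual Permit not required.
(f) sells tobacco products; operates from an industrially zoned site; is located in Zone A → Trade Registration required.
(g) employees 35 > 32; sells tobacco products; operates from an industrially zoned site → General Business License not required.
(h) sells tobacco products; operates from an industrially zoned site → Trade Certificate required.
(i) employees 35 ≤ 51 → Small Employer Authorization required.
(j) employees 35 ≥ 33; operates from an industrially zoned site (not: is a home-based business) → Trade License not required.
(k) employees 35 ≤ 54 → Regulatory Registration required.
(l) does not sell secondhand or consigned goods → Operating License not required.

Commercial Certificate, Commercial Permit, Regulatory Registration, Small Employer Authorization, Trade Registration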